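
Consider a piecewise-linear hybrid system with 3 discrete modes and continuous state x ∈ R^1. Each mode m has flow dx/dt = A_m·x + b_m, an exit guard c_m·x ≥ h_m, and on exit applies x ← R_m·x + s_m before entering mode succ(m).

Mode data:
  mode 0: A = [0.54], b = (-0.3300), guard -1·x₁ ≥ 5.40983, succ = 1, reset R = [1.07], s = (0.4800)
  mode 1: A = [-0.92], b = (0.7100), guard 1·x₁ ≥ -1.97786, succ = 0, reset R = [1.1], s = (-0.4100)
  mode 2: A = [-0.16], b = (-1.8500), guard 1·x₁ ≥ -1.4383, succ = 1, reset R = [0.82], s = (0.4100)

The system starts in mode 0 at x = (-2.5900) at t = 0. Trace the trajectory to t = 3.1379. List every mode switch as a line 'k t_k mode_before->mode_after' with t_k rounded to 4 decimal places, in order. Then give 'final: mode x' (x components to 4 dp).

1 1.1699 0->1
2 2.0325 1->0
final: 0 -5.1958

Mode 0: guard c·x = 5.4098 hit at Δt = 1.1699 (t = 1.1699), x⁻ = (-5.4098) → reset → x⁺ = (-5.3085), jump to mode 1
Mode 1: guard c·x = -1.9779 hit at Δt = 0.8626 (t = 2.0325), x⁻ = (-1.9779) → reset → x⁺ = (-2.5856), jump to mode 0
Mode 0: flow for 1.1054 to horizon, guard not reached → x = (-5.1958)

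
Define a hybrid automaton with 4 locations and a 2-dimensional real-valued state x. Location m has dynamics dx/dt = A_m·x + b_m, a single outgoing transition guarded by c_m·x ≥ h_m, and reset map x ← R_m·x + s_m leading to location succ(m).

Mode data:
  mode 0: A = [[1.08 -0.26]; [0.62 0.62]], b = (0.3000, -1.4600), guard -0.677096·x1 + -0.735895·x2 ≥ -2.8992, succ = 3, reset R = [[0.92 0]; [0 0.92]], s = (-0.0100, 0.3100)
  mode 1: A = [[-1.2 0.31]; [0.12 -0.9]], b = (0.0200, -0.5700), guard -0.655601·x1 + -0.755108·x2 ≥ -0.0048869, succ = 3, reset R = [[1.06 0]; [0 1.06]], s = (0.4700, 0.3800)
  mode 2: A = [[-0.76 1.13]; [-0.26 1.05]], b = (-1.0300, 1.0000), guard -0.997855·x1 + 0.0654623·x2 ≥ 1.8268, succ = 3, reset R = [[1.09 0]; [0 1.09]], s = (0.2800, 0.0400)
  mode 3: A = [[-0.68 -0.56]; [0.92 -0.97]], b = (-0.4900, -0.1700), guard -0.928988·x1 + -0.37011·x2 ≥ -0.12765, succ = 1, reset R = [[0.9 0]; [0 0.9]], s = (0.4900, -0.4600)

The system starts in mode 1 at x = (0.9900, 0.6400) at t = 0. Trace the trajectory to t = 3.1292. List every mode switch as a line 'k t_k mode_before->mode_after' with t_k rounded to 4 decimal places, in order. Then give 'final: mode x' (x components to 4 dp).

Mode 1: guard c·x = -0.0049 hit at Δt = 1.3003 (t = 1.3003), x⁻ = (0.2318, -0.1948) → reset → x⁺ = (0.7157, 0.1735), jump to mode 3
Mode 3: guard c·x = -0.1277 hit at Δt = 0.7515 (t = 2.0518), x⁻ = (0.0758, 0.1546) → reset → x⁺ = (0.5582, -0.3208), jump to mode 1
Mode 1: guard c·x = -0.0049 hit at Δt = 0.1998 (t = 2.2516), x⁻ = (0.4239, -0.3616) → reset → x⁺ = (0.9194, -0.0033), jump to mode 3
Mode 3: flow for 0.8776 to horizon, guard not reached → x = (0.1328, 0.1357)

1 1.3003 1->3
2 2.0518 3->1
3 2.2516 1->3
final: 3 0.1328 0.1357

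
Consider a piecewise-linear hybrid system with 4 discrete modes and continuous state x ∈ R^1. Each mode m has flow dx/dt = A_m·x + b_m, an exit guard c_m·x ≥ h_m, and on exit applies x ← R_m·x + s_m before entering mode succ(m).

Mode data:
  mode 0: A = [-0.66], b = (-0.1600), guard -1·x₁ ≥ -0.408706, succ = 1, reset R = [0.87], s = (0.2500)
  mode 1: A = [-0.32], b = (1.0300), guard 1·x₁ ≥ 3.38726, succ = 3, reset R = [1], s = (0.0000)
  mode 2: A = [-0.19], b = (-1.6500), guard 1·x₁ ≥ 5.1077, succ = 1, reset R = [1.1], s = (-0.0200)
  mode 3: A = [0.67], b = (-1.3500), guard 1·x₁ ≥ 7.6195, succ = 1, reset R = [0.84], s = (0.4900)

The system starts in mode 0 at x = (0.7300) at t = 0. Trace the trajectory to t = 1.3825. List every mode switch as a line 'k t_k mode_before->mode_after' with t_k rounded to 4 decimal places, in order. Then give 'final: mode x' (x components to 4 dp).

Mode 0: guard c·x = -0.4087 hit at Δt = 0.6077 (t = 0.6077), x⁻ = (0.4087) → reset → x⁺ = (0.6056), jump to mode 1
Mode 1: flow for 0.7748 to horizon, guard not reached → x = (1.1794)

1 0.6077 0->1
final: 1 1.1794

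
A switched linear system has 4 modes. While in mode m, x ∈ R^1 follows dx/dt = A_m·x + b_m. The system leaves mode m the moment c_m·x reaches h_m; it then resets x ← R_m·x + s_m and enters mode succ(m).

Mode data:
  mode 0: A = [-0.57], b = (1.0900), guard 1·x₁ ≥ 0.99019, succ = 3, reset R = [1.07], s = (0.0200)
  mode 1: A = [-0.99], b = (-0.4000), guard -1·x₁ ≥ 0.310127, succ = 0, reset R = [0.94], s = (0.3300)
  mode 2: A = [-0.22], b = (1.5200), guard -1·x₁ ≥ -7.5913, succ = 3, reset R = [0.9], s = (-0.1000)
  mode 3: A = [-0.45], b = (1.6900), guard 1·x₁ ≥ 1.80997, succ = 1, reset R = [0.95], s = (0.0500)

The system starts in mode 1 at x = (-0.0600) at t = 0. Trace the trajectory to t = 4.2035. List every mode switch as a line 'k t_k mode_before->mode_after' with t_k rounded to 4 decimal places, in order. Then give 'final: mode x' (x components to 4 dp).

1 1.3115 1->0
2 2.5555 0->3
3 3.2639 3->1
final: 1 0.4534

Mode 1: guard c·x = 0.3101 hit at Δt = 1.3115 (t = 1.3115), x⁻ = (-0.3101) → reset → x⁺ = (0.0385), jump to mode 0
Mode 0: guard c·x = 0.9902 hit at Δt = 1.2440 (t = 2.5555), x⁻ = (0.9902) → reset → x⁺ = (1.0795), jump to mode 3
Mode 3: guard c·x = 1.8100 hit at Δt = 0.7084 (t = 3.2639), x⁻ = (1.8100) → reset → x⁺ = (1.7695), jump to mode 1
Mode 1: flow for 0.9396 to horizon, guard not reached → x = (0.4534)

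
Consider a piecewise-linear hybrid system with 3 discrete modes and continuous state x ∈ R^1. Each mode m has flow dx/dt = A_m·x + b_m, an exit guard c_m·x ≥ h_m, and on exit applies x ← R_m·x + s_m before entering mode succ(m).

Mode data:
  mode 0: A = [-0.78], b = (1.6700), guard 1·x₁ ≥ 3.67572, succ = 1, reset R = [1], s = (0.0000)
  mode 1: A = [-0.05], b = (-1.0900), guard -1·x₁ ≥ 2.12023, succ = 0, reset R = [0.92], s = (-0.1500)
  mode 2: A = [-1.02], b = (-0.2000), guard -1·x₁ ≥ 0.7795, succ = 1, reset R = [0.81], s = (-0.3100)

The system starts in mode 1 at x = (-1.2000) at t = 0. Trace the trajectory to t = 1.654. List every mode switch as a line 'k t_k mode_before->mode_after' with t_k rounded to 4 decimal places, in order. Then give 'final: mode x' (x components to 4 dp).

Mode 1: guard c·x = 2.1202 hit at Δt = 0.9140 (t = 0.9140), x⁻ = (-2.1202) → reset → x⁺ = (-2.1006), jump to mode 0
Mode 0: flow for 0.7400 to horizon, guard not reached → x = (-0.2405)

1 0.9140 1->0
final: 0 -0.2405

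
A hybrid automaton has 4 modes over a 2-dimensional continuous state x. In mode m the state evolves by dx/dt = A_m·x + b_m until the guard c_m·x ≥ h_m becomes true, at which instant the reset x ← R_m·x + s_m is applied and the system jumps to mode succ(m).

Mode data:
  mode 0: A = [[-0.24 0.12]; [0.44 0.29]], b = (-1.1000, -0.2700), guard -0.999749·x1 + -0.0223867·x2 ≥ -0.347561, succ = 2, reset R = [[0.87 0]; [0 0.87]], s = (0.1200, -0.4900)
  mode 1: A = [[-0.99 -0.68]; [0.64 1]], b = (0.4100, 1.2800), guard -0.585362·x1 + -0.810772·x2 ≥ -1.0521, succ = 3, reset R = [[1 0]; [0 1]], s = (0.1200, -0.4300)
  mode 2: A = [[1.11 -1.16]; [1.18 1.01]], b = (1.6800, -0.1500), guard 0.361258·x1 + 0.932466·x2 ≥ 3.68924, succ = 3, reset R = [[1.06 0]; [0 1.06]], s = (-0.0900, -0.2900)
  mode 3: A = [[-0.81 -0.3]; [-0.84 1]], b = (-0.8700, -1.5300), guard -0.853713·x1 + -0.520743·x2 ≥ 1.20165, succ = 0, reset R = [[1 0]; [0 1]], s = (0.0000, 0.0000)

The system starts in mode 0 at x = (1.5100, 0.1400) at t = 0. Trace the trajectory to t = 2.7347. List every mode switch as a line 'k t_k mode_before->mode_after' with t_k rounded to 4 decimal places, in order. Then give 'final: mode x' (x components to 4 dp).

1 0.9107 0->2
2 1.9204 2->3
final: 3 1.0573 1.1539

Mode 0: guard c·x = -0.3476 hit at Δt = 0.9107 (t = 0.9107), x⁻ = (0.3403, 0.3264) → reset → x⁺ = (0.4161, -0.2060), jump to mode 2
Mode 2: guard c·x = 3.6892 hit at Δt = 1.0097 (t = 1.9204), x⁻ = (3.5088, 2.5971) → reset → x⁺ = (3.6293, 2.4629), jump to mode 3
Mode 3: flow for 0.8143 to horizon, guard not reached → x = (1.0573, 1.1539)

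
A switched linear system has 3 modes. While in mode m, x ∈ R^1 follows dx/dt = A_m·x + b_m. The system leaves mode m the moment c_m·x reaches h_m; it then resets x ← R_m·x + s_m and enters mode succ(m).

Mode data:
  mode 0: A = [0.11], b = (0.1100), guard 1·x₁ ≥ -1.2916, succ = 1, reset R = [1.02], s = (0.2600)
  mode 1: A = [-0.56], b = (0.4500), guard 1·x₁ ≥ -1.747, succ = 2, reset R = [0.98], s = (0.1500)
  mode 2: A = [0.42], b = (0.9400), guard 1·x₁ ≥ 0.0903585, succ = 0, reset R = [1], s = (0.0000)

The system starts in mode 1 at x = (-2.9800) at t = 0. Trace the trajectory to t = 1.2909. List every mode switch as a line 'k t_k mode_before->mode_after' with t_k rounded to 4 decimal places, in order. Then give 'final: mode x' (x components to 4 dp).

Mode 1: guard c·x = -1.7470 hit at Δt = 0.7042 (t = 0.7042), x⁻ = (-1.7470) → reset → x⁺ = (-1.5621), jump to mode 2
Mode 2: flow for 0.5867 to horizon, guard not reached → x = (-1.3732)

1 0.7042 1->2
final: 2 -1.3732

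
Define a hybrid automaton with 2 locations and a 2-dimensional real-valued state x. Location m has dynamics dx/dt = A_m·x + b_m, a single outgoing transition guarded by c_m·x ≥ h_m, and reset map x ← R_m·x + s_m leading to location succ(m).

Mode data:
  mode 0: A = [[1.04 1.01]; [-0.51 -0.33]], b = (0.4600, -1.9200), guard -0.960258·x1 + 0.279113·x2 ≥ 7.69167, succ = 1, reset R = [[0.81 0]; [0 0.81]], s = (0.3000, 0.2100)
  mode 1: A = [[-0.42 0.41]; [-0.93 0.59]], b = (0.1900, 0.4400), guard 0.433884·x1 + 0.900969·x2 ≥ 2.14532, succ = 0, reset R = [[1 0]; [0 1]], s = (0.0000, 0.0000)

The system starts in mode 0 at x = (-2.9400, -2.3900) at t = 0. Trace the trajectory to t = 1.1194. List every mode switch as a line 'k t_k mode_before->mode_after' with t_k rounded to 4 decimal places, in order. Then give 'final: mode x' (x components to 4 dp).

1 0.7630 0->1
final: 1 -5.4805 1.3872

Mode 0: guard c·x = 7.6917 hit at Δt = 0.7630 (t = 0.7630), x⁻ = (-8.3780, -1.2659) → reset → x⁺ = (-6.4861, -0.8154), jump to mode 1
Mode 1: flow for 0.3564 to horizon, guard not reached → x = (-5.4805, 1.3872)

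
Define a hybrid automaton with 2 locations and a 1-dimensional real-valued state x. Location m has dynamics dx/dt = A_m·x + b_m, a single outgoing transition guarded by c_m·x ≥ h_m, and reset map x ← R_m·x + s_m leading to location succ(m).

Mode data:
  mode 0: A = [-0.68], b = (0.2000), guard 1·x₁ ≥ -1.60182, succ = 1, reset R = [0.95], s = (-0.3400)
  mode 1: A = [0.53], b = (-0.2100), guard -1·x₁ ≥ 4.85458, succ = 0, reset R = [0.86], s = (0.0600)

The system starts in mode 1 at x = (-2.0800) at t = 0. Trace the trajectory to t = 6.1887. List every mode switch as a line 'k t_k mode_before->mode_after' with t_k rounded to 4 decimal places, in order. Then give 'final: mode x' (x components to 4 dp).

Mode 1: guard c·x = 4.8546 hit at Δt = 1.4182 (t = 1.4182), x⁻ = (-4.8546) → reset → x⁺ = (-4.1149), jump to mode 0
Mode 0: guard c·x = -1.6018 hit at Δt = 1.2411 (t = 2.6593), x⁻ = (-1.6018) → reset → x⁺ = (-1.8617), jump to mode 1
Mode 1: guard c·x = 4.8546 hit at Δt = 1.5923 (t = 4.2516), x⁻ = (-4.8546) → reset → x⁺ = (-4.1149), jump to mode 0
Mode 0: guard c·x = -1.6018 hit at Δt = 1.2411 (t = 5.4927), x⁻ = (-1.6018) → reset → x⁺ = (-1.8617), jump to mode 1
Mode 1: flow for 0.6960 to horizon, guard not reached → x = (-2.8690)

1 1.4182 1->0
2 2.6593 0->1
3 4.2516 1->0
4 5.4927 0->1
final: 1 -2.8690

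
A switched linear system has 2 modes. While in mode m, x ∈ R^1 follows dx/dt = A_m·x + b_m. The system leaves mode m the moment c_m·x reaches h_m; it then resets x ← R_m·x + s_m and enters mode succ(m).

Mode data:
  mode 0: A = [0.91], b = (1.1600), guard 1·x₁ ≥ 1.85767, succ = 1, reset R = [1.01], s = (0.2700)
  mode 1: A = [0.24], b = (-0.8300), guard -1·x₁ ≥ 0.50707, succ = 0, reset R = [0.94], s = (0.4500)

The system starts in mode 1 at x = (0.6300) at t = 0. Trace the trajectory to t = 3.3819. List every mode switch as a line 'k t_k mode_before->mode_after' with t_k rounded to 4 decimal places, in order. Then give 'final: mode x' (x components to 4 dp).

1 1.4080 1->0
2 2.4192 0->1
final: 1 1.8052

Mode 1: guard c·x = 0.5071 hit at Δt = 1.4080 (t = 1.4080), x⁻ = (-0.5071) → reset → x⁺ = (-0.0266), jump to mode 0
Mode 0: guard c·x = 1.8577 hit at Δt = 1.0112 (t = 2.4192), x⁻ = (1.8577) → reset → x⁺ = (2.1462), jump to mode 1
Mode 1: flow for 0.9627 to horizon, guard not reached → x = (1.8052)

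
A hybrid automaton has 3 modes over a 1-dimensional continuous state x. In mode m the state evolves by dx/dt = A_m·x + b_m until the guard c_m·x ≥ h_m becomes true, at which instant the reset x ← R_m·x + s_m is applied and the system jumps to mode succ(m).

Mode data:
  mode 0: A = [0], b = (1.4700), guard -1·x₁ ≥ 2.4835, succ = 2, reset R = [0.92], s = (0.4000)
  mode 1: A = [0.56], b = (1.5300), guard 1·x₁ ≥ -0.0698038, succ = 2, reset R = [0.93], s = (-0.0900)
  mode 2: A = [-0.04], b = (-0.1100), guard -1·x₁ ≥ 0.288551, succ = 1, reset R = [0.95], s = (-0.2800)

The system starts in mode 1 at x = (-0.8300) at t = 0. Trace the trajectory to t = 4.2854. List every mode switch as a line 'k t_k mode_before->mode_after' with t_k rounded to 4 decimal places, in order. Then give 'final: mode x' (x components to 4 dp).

1 0.6004 1->2
2 1.9221 2->1
3 2.2807 1->2
4 3.6024 2->1
5 3.9609 1->2
final: 2 -0.1884

Mode 1: guard c·x = -0.0698 hit at Δt = 0.6004 (t = 0.6004), x⁻ = (-0.0698) → reset → x⁺ = (-0.1549), jump to mode 2
Mode 2: guard c·x = 0.2886 hit at Δt = 1.3217 (t = 1.9221), x⁻ = (-0.2886) → reset → x⁺ = (-0.5541), jump to mode 1
Mode 1: guard c·x = -0.0698 hit at Δt = 0.3586 (t = 2.2807), x⁻ = (-0.0698) → reset → x⁺ = (-0.1549), jump to mode 2
Mode 2: guard c·x = 0.2886 hit at Δt = 1.3217 (t = 3.6024), x⁻ = (-0.2886) → reset → x⁺ = (-0.5541), jump to mode 1
Mode 1: guard c·x = -0.0698 hit at Δt = 0.3586 (t = 3.9609), x⁻ = (-0.0698) → reset → x⁺ = (-0.1549), jump to mode 2
Mode 2: flow for 0.3245 to horizon, guard not reached → x = (-0.1884)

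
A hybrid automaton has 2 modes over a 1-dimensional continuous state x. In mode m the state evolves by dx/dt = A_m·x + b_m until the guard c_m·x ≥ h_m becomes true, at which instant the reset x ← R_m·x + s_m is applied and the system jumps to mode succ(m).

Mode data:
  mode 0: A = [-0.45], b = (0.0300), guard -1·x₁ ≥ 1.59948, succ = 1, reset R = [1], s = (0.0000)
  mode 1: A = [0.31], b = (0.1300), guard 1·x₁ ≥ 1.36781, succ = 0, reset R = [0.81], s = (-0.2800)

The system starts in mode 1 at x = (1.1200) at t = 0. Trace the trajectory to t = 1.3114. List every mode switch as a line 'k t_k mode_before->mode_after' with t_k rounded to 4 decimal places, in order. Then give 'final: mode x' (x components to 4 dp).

Mode 1: guard c·x = 1.3678 hit at Δt = 0.4815 (t = 0.4815), x⁻ = (1.3678) → reset → x⁺ = (0.8279), jump to mode 0
Mode 0: flow for 0.8299 to horizon, guard not reached → x = (0.5907)

1 0.4815 1->0
final: 0 0.5907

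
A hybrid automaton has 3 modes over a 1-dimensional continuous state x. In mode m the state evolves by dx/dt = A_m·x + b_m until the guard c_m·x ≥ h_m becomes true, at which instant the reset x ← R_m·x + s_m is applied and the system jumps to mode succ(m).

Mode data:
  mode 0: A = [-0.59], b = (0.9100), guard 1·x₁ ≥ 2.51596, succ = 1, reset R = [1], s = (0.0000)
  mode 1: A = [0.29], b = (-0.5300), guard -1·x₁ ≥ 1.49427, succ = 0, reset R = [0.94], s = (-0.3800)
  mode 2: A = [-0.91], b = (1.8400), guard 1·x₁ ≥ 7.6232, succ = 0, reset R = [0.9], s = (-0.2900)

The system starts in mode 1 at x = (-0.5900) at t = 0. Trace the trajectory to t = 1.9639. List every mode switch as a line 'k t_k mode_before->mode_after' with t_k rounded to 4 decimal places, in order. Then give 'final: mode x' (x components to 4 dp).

Mode 1: guard c·x = 1.4943 hit at Δt = 1.0957 (t = 1.0957), x⁻ = (-1.4943) → reset → x⁺ = (-1.7846), jump to mode 0
Mode 0: flow for 0.8682 to horizon, guard not reached → x = (-0.4510)

1 1.0957 1->0
final: 0 -0.4510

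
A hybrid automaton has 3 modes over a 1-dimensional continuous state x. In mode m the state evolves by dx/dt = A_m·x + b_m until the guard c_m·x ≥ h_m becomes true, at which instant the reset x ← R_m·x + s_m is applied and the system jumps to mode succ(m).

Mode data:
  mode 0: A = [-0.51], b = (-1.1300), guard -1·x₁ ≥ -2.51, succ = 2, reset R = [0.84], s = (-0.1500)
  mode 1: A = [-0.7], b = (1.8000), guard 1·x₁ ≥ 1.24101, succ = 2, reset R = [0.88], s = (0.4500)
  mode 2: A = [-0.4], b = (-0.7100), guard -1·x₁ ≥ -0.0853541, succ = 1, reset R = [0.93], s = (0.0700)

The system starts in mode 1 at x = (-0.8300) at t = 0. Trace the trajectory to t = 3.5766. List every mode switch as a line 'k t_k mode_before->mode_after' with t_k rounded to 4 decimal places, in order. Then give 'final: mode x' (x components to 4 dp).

1 1.3410 1->2
2 2.7868 2->1
final: 1 1.1780

Mode 1: guard c·x = 1.2410 hit at Δt = 1.3410 (t = 1.3410), x⁻ = (1.2410) → reset → x⁺ = (1.5421), jump to mode 2
Mode 2: guard c·x = -0.0854 hit at Δt = 1.4458 (t = 2.7868), x⁻ = (0.0854) → reset → x⁺ = (0.1494), jump to mode 1
Mode 1: flow for 0.7898 to horizon, guard not reached → x = (1.1780)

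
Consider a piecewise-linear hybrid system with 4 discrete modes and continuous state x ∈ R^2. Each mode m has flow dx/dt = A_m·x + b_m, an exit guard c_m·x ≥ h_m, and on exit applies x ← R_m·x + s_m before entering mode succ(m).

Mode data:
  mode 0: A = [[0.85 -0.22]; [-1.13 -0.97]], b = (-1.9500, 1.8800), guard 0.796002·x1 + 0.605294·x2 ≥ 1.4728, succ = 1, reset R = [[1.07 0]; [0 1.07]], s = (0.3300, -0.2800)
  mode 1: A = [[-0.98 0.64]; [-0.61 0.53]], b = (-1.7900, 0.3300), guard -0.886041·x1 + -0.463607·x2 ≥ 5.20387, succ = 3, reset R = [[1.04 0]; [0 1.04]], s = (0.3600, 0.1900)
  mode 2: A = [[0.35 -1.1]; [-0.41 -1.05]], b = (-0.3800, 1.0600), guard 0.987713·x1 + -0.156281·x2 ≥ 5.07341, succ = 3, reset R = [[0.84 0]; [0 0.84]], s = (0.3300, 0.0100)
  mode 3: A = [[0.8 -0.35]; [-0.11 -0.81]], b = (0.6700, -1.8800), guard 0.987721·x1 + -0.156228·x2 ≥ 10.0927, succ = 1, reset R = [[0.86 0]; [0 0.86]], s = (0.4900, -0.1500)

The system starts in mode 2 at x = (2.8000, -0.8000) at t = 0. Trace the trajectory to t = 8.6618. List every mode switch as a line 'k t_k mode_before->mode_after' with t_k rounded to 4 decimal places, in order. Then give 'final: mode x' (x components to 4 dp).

1 1.3723 2->3
2 2.1804 3->1
3 3.6159 1->3
4 6.3394 3->1
5 7.4884 1->3
final: 3 3.3480 -4.9486

Mode 2: guard c·x = 5.0734 hit at Δt = 1.3723 (t = 1.3723), x⁻ = (5.0350, -0.6418) → reset → x⁺ = (4.5594, -0.5291), jump to mode 3
Mode 3: guard c·x = 10.0927 hit at Δt = 0.8081 (t = 2.1804), x⁻ = (9.9239, -1.8604) → reset → x⁺ = (9.0246, -1.7499), jump to mode 1
Mode 1: guard c·x = 5.2039 hit at Δt = 1.4355 (t = 3.6159), x⁻ = (-1.9646, -7.4699) → reset → x⁺ = (-1.6832, -7.5787), jump to mode 3
Mode 3: guard c·x = 10.0927 hit at Δt = 2.7235 (t = 6.3394), x⁻ = (9.6772, -3.4200) → reset → x⁺ = (8.8124, -3.0912), jump to mode 1
Mode 1: guard c·x = 5.2039 hit at Δt = 1.1490 (t = 7.4884), x⁻ = (-1.3305, -8.6819) → reset → x⁺ = (-1.0237, -8.8392), jump to mode 3
Mode 3: flow for 1.1734 to horizon, guard not reached → x = (3.3480, -4.9486)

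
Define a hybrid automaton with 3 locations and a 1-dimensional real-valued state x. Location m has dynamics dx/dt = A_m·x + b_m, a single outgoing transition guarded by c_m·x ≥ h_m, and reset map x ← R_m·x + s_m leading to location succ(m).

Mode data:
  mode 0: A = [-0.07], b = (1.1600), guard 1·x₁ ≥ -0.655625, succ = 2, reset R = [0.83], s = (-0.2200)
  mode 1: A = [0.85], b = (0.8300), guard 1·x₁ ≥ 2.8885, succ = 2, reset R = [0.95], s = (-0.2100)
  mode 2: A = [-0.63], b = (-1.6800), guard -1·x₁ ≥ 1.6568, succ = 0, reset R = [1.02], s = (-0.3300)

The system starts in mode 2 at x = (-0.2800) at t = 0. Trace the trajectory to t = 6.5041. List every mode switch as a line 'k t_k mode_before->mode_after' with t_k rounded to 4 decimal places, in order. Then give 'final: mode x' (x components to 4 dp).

Mode 2: guard c·x = 1.6568 hit at Δt = 1.3652 (t = 1.3652), x⁻ = (-1.6568) → reset → x⁺ = (-2.0199), jump to mode 0
Mode 0: guard c·x = -0.6556 hit at Δt = 1.0888 (t = 2.4540), x⁻ = (-0.6556) → reset → x⁺ = (-0.7642), jump to mode 2
Mode 2: guard c·x = 1.6568 hit at Δt = 1.0053 (t = 3.4593), x⁻ = (-1.6568) → reset → x⁺ = (-2.0199), jump to mode 0
Mode 0: guard c·x = -0.6556 hit at Δt = 1.0888 (t = 4.5481), x⁻ = (-0.6556) → reset → x⁺ = (-0.7642), jump to mode 2
Mode 2: guard c·x = 1.6568 hit at Δt = 1.0053 (t = 5.5534), x⁻ = (-1.6568) → reset → x⁺ = (-2.0199), jump to mode 0
Mode 0: flow for 0.9507 to horizon, guard not reached → x = (-0.8230)

1 1.3652 2->0
2 2.4540 0->2
3 3.4593 2->0
4 4.5481 0->2
5 5.5534 2->0
final: 0 -0.8230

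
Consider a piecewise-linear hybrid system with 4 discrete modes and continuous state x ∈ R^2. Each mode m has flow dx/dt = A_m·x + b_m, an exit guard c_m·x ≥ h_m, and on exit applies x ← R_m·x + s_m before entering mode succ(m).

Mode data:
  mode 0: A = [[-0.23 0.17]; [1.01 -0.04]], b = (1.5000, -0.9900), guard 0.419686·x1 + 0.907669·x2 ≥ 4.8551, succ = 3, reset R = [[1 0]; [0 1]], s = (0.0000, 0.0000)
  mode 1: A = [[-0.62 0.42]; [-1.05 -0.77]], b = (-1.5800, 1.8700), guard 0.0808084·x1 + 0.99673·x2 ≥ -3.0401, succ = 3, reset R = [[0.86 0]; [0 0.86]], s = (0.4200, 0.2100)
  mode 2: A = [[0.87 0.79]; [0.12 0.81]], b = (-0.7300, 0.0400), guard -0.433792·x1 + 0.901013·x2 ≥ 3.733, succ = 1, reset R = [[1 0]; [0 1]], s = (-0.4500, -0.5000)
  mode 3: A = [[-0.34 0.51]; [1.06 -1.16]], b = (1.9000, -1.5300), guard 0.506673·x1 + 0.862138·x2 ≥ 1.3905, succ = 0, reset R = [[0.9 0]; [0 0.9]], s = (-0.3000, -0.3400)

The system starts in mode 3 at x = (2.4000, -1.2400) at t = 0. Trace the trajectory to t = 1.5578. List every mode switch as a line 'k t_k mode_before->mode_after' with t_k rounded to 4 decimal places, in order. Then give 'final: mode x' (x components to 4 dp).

1 0.6171 3->0
final: 0 3.1396 1.2229

Mode 3: guard c·x = 1.3905 hit at Δt = 0.6171 (t = 0.6171), x⁻ = (2.8384, -0.0553) → reset → x⁺ = (2.2546, -0.3898), jump to mode 0
Mode 0: flow for 0.9407 to horizon, guard not reached → x = (3.1396, 1.2229)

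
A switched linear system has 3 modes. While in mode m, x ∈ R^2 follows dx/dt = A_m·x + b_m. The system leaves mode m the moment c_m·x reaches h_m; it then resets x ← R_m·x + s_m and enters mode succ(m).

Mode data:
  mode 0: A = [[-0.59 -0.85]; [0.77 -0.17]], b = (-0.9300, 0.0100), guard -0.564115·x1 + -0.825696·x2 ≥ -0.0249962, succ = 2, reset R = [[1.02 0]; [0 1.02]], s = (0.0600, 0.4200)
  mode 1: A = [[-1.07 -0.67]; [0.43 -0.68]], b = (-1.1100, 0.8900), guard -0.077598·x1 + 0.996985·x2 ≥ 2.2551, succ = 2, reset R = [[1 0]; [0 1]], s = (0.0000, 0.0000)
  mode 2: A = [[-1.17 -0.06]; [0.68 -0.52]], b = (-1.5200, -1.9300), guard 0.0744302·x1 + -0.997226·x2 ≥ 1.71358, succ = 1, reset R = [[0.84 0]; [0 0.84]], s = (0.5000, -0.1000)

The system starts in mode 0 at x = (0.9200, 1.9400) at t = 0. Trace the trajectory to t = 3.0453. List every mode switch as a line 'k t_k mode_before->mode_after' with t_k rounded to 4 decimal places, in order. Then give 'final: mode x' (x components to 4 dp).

1 1.2098 0->2
2 2.4406 2->1
final: 1 -0.4842 -0.7454

Mode 0: guard c·x = -0.0250 hit at Δt = 1.2098 (t = 1.2098), x⁻ = (-1.5602, 1.0962) → reset → x⁺ = (-1.5314, 1.5381), jump to mode 2
Mode 2: guard c·x = 1.7136 hit at Δt = 1.2308 (t = 2.4406), x⁻ = (-1.3263, -1.8173) → reset → x⁺ = (-0.6141, -1.6266), jump to mode 1
Mode 1: flow for 0.6047 to horizon, guard not reached → x = (-0.4842, -0.7454)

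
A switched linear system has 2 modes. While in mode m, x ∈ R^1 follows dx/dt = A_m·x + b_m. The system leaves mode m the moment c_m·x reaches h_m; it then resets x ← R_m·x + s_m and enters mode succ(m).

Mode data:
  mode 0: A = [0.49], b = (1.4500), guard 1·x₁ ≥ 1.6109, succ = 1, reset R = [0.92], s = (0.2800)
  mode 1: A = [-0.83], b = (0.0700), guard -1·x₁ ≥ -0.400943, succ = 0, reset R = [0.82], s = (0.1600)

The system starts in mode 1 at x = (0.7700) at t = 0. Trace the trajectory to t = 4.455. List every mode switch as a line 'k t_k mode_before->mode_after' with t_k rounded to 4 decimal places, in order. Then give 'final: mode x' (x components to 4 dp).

Mode 1: guard c·x = -0.4009 hit at Δt = 0.9310 (t = 0.9310), x⁻ = (0.4009) → reset → x⁺ = (0.4888), jump to mode 0
Mode 0: guard c·x = 1.6109 hit at Δt = 0.5750 (t = 1.5060), x⁻ = (1.6109) → reset → x⁺ = (1.7620), jump to mode 1
Mode 1: guard c·x = -0.4009 hit at Δt = 2.0091 (t = 3.5151), x⁻ = (0.4009) → reset → x⁺ = (0.4888), jump to mode 0
Mode 0: guard c·x = 1.6109 hit at Δt = 0.5750 (t = 4.0901), x⁻ = (1.6109) → reset → x⁺ = (1.7620), jump to mode 1
Mode 1: flow for 0.3649 to horizon, guard not reached → x = (1.3236)

1 0.9310 1->0
2 1.5060 0->1
3 3.5151 1->0
4 4.0901 0->1
final: 1 1.3236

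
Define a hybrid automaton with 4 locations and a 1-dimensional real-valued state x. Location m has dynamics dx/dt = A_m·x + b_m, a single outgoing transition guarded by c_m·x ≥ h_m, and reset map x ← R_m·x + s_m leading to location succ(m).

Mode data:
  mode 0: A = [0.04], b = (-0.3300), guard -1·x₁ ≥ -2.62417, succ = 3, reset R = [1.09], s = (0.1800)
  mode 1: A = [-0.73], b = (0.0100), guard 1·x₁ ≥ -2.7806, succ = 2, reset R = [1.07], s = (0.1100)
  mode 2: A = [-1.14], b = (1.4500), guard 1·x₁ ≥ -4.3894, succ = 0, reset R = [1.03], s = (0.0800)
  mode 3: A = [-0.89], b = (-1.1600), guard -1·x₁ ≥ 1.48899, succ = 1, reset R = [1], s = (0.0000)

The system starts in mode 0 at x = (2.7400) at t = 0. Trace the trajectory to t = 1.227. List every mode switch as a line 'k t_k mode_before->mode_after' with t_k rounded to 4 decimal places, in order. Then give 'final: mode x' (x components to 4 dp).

1 0.5201 0->3
final: 3 1.0120

Mode 0: guard c·x = -2.6242 hit at Δt = 0.5201 (t = 0.5201), x⁻ = (2.6242) → reset → x⁺ = (3.0403), jump to mode 3
Mode 3: flow for 0.7069 to horizon, guard not reached → x = (1.0120)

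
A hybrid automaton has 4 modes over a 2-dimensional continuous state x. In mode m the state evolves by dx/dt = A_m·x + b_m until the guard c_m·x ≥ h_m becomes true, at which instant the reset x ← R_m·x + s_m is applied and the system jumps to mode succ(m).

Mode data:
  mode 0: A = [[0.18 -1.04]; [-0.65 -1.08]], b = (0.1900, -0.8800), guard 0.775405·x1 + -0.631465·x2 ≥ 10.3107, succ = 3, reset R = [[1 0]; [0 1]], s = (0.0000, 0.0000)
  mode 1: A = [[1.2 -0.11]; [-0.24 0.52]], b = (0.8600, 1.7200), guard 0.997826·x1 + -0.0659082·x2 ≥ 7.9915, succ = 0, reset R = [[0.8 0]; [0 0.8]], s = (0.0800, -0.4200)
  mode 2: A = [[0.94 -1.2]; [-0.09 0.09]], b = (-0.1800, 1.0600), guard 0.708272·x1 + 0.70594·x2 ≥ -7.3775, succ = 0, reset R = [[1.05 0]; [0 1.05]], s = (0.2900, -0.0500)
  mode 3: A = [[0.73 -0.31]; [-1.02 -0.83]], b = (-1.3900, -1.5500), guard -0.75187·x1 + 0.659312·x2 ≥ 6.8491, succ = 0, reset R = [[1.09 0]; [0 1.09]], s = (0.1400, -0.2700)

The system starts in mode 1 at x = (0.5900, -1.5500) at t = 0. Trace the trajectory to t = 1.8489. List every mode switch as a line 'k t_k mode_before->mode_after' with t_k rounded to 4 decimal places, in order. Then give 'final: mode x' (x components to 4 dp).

Mode 1: guard c·x = 7.9915 hit at Δt = 1.5193 (t = 1.5193), x⁻ = (7.9445, -0.9748) → reset → x⁺ = (6.4356, -1.1998), jump to mode 0
Mode 0: flow for 0.3296 to horizon, guard not reached → x = (7.5219, -2.3415)

1 1.5193 1->0
final: 0 7.5219 -2.3415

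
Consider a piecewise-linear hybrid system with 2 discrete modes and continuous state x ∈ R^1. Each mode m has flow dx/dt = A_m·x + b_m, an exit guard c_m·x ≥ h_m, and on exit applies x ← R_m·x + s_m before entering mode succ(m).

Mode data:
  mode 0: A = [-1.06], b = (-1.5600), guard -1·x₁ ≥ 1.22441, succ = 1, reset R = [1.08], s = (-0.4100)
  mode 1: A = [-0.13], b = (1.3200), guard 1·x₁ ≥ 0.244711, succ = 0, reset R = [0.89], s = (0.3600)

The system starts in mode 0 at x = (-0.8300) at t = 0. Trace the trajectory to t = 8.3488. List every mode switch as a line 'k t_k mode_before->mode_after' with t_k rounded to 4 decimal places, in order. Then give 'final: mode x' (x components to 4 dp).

1 0.8996 0->1
2 2.2990 1->0
3 4.2941 0->1
4 5.6935 1->0
5 7.6886 0->1
final: 1 -0.7547

Mode 0: guard c·x = 1.2244 hit at Δt = 0.8996 (t = 0.8996), x⁻ = (-1.2244) → reset → x⁺ = (-1.7324), jump to mode 1
Mode 1: guard c·x = 0.2447 hit at Δt = 1.3994 (t = 2.2990), x⁻ = (0.2447) → reset → x⁺ = (0.5778), jump to mode 0
Mode 0: guard c·x = 1.2244 hit at Δt = 1.9951 (t = 4.2941), x⁻ = (-1.2244) → reset → x⁺ = (-1.7324), jump to mode 1
Mode 1: guard c·x = 0.2447 hit at Δt = 1.3994 (t = 5.6935), x⁻ = (0.2447) → reset → x⁺ = (0.5778), jump to mode 0
Mode 0: guard c·x = 1.2244 hit at Δt = 1.9951 (t = 7.6886), x⁻ = (-1.2244) → reset → x⁺ = (-1.7324), jump to mode 1
Mode 1: flow for 0.6602 to horizon, guard not reached → x = (-0.7547)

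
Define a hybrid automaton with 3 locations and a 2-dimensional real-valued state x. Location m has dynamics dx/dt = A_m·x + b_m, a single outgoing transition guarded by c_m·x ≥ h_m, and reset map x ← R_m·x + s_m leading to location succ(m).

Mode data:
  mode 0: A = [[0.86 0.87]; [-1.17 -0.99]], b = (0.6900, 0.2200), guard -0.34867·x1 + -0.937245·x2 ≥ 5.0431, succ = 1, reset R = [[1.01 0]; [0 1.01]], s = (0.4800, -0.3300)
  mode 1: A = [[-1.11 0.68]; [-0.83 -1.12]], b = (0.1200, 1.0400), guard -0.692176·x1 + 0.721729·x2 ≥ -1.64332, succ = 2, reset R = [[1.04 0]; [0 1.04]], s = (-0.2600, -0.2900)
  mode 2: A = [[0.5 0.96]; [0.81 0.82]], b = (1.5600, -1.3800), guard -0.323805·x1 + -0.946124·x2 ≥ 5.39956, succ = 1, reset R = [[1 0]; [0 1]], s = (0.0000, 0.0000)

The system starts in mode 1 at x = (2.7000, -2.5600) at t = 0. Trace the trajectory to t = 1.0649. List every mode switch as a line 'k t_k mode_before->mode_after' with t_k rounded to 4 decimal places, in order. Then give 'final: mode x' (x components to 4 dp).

1 0.5901 1->2
final: 2 0.4448 -3.1374

Mode 1: guard c·x = -1.6433 hit at Δt = 0.5901 (t = 0.5901), x⁻ = (0.8821, -1.4309) → reset → x⁺ = (0.6574, -1.7781), jump to mode 2
Mode 2: flow for 0.4748 to horizon, guard not reached → x = (0.4448, -3.1374)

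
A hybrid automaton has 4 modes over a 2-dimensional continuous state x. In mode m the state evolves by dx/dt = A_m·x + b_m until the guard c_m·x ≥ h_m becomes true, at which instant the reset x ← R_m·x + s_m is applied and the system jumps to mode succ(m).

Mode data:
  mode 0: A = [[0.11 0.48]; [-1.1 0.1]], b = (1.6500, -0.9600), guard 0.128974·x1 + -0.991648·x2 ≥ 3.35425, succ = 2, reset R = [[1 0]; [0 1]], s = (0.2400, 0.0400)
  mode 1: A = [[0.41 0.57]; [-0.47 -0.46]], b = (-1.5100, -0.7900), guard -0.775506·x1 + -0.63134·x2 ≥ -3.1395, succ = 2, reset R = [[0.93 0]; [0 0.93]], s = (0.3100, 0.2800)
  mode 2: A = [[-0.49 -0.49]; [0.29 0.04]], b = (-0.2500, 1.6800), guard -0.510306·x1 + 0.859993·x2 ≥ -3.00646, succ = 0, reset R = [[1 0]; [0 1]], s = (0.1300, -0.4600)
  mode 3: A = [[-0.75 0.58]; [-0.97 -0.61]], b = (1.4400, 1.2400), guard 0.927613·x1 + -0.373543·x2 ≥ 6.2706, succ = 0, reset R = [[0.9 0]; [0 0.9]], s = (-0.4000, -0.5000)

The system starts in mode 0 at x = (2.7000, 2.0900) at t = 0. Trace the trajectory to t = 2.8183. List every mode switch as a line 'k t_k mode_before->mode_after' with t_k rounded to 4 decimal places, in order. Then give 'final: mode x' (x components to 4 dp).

Mode 0: guard c·x = 3.3542 hit at Δt = 0.9435 (t = 0.9435), x⁻ = (4.5871, -2.7859) → reset → x⁺ = (4.8271, -2.7459), jump to mode 2
Mode 2: guard c·x = -3.0065 hit at Δt = 0.5617 (t = 1.5052), x⁻ = (3.9975, -1.1238) → reset → x⁺ = (4.1275, -1.5838), jump to mode 0
Mode 0: guard c·x = 3.3542 hit at Δt = 0.2106 (t = 1.7158), x⁻ = (4.3517, -2.8165) → reset → x⁺ = (4.5917, -2.7765), jump to mode 2
Mode 2: guard c·x = -3.0065 hit at Δt = 0.5522 (t = 2.2680), x⁻ = (3.8452, -1.2142) → reset → x⁺ = (3.9752, -1.6742), jump to mode 0
Mode 0: guard c·x = 3.3542 hit at Δt = 0.2048 (t = 2.4728), x⁻ = (4.1841, -2.8383) → reset → x⁺ = (4.4241, -2.7983), jump to mode 2
Mode 2: flow for 0.3455 to horizon, guard not reached → x = (4.0133, -1.8264)

1 0.9435 0->2
2 1.5052 2->0
3 1.7158 0->2
4 2.2680 2->0
5 2.4728 0->2
final: 2 4.0133 -1.8264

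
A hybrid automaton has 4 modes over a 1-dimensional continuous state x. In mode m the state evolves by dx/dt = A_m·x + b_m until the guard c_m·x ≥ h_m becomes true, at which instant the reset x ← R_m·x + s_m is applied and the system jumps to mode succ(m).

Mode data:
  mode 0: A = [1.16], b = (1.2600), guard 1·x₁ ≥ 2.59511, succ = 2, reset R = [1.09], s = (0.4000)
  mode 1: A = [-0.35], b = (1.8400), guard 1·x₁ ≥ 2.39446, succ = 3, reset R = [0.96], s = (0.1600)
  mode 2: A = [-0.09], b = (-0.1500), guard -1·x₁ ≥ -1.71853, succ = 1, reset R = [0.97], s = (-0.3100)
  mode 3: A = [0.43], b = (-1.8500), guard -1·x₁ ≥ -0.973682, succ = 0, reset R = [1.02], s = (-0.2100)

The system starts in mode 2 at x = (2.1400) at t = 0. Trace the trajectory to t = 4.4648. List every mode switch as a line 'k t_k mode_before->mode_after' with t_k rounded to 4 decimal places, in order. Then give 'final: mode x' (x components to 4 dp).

1 1.3038 2->1
2 2.1874 1->3
3 3.5614 3->0
4 4.1456 0->2
final: 2 3.0900

Mode 2: guard c·x = -1.7185 hit at Δt = 1.3038 (t = 1.3038), x⁻ = (1.7185) → reset → x⁺ = (1.3570), jump to mode 1
Mode 1: guard c·x = 2.3945 hit at Δt = 0.8836 (t = 2.1874), x⁻ = (2.3945) → reset → x⁺ = (2.4587), jump to mode 3
Mode 3: guard c·x = -0.9737 hit at Δt = 1.3740 (t = 3.5614), x⁻ = (0.9737) → reset → x⁺ = (0.7832), jump to mode 0
Mode 0: guard c·x = 2.5951 hit at Δt = 0.5842 (t = 4.1456), x⁻ = (2.5951) → reset → x⁺ = (3.2287), jump to mode 2
Mode 2: flow for 0.3192 to horizon, guard not reached → x = (3.0900)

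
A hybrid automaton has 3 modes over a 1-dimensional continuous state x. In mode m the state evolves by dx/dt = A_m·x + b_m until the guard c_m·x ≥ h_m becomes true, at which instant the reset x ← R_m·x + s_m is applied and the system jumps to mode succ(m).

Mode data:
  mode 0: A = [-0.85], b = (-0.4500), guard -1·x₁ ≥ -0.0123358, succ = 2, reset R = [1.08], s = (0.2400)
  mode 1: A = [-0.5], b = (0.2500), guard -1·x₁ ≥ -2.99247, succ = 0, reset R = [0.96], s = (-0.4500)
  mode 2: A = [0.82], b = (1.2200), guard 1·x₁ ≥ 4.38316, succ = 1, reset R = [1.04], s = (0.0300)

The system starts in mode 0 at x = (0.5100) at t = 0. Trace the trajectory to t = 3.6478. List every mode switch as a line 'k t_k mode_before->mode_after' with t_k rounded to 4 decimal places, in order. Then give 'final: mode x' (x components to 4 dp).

1 0.7666 0->2
2 2.2489 2->1
3 3.2387 1->0
final: 0 1.5557

Mode 0: guard c·x = -0.0123 hit at Δt = 0.7666 (t = 0.7666), x⁻ = (0.0123) → reset → x⁺ = (0.2533), jump to mode 2
Mode 2: guard c·x = 4.3832 hit at Δt = 1.4823 (t = 2.2489), x⁻ = (4.3832) → reset → x⁺ = (4.5885), jump to mode 1
Mode 1: guard c·x = -2.9925 hit at Δt = 0.9898 (t = 3.2387), x⁻ = (2.9925) → reset → x⁺ = (2.4228), jump to mode 0
Mode 0: flow for 0.4091 to horizon, guard not reached → x = (1.5557)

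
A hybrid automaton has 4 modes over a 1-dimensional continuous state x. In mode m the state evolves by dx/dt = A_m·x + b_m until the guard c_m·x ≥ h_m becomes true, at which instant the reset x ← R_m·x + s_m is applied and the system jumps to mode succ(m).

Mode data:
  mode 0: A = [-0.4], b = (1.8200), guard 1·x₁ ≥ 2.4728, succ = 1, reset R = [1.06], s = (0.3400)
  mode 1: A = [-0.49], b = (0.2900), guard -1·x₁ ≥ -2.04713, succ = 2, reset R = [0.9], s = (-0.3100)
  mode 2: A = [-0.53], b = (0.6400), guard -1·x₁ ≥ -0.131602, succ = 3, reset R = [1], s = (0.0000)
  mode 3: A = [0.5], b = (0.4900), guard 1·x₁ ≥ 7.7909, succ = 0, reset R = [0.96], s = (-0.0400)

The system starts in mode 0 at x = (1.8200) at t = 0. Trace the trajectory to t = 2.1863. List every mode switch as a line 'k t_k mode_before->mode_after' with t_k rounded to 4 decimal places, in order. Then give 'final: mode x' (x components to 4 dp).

Mode 0: guard c·x = 2.4728 hit at Δt = 0.6832 (t = 0.6832), x⁻ = (2.4728) → reset → x⁺ = (2.9612), jump to mode 1
Mode 1: guard c·x = -2.0471 hit at Δt = 0.9947 (t = 1.6779), x⁻ = (2.0471) → reset → x⁺ = (1.5324), jump to mode 2
Mode 2: flow for 0.5084 to horizon, guard not reached → x = (1.4557)

1 0.6832 0->1
2 1.6779 1->2
final: 2 1.4557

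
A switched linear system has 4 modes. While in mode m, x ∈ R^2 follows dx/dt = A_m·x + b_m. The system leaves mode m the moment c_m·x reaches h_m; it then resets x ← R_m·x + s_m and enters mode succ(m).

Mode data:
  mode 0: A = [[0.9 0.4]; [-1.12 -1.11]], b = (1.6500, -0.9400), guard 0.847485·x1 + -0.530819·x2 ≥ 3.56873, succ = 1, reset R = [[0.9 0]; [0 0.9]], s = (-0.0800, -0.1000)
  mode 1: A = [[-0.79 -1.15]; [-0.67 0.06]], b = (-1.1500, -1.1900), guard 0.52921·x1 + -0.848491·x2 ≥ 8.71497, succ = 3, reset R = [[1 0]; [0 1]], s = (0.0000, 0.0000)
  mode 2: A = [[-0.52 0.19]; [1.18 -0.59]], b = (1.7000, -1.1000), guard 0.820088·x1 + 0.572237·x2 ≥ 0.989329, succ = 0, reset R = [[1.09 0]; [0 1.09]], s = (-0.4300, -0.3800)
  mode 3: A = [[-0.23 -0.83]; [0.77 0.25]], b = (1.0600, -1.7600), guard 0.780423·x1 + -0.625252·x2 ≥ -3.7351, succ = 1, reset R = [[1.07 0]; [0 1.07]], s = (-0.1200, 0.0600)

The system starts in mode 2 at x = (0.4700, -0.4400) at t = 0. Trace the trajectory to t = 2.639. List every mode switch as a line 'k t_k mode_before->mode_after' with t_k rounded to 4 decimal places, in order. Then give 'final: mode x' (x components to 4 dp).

Mode 2: guard c·x = 0.9893 hit at Δt = 0.7971 (t = 0.7971), x⁻ = (1.3712, -0.2362) → reset → x⁺ = (1.0646, -0.6375), jump to mode 0
Mode 0: guard c·x = 3.5687 hit at Δt = 0.6704 (t = 1.4675), x⁻ = (3.0447, -1.8620) → reset → x⁺ = (2.6603, -1.7758), jump to mode 1
Mode 1: flow for 1.1715 to horizon, guard not reached → x = (3.5963, -5.6052)

1 0.7971 2->0
2 1.4675 0->1
final: 1 3.5963 -5.6052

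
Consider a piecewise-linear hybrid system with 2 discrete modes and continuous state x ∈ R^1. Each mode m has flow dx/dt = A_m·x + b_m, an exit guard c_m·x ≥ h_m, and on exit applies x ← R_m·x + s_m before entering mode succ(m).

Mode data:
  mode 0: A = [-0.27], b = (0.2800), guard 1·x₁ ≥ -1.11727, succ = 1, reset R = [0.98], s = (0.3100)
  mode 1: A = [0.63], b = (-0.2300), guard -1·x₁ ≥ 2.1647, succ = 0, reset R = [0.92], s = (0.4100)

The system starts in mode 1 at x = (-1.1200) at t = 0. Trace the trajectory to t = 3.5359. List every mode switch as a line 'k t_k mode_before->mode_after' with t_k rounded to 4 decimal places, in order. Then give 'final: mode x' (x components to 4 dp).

Mode 1: guard c·x = 2.1647 hit at Δt = 0.8455 (t = 0.8455), x⁻ = (-2.1647) → reset → x⁺ = (-1.5815), jump to mode 0
Mode 0: guard c·x = -1.1173 hit at Δt = 0.7228 (t = 1.5683), x⁻ = (-1.1173) → reset → x⁺ = (-0.7849), jump to mode 1
Mode 1: guard c·x = 2.1647 hit at Δt = 1.2514 (t = 2.8197), x⁻ = (-2.1647) → reset → x⁺ = (-1.5815), jump to mode 0
Mode 0: flow for 0.7162 to horizon, guard not reached → x = (-1.1211)

1 0.8455 1->0
2 1.5683 0->1
3 2.8197 1->0
final: 0 -1.1211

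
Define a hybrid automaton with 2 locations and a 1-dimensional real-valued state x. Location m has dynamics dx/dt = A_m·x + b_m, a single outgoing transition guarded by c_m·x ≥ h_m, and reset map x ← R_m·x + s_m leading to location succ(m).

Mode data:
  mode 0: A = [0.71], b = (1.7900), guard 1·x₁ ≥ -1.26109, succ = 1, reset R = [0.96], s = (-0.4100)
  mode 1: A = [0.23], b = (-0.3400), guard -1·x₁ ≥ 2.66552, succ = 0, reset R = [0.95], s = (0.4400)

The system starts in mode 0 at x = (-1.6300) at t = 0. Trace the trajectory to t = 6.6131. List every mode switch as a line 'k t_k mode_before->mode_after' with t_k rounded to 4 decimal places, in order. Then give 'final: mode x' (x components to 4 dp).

Mode 0: guard c·x = -1.2611 hit at Δt = 0.4879 (t = 0.4879), x⁻ = (-1.2611) → reset → x⁺ = (-1.6206), jump to mode 1
Mode 1: guard c·x = 2.6655 hit at Δt = 1.2633 (t = 1.7512), x⁻ = (-2.6655) → reset → x⁺ = (-2.0922), jump to mode 0
Mode 0: guard c·x = -1.2611 hit at Δt = 1.5179 (t = 3.2691), x⁻ = (-1.2611) → reset → x⁺ = (-1.6206), jump to mode 1
Mode 1: guard c·x = 2.6655 hit at Δt = 1.2633 (t = 4.5324), x⁻ = (-2.6655) → reset → x⁺ = (-2.0922), jump to mode 0
Mode 0: guard c·x = -1.2611 hit at Δt = 1.5179 (t = 6.0503), x⁻ = (-1.2611) → reset → x⁺ = (-1.6206), jump to mode 1
Mode 1: flow for 0.5628 to horizon, guard not reached → x = (-2.0489)

1 0.4879 0->1
2 1.7512 1->0
3 3.2691 0->1
4 4.5324 1->0
5 6.0503 0->1
final: 1 -2.0489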